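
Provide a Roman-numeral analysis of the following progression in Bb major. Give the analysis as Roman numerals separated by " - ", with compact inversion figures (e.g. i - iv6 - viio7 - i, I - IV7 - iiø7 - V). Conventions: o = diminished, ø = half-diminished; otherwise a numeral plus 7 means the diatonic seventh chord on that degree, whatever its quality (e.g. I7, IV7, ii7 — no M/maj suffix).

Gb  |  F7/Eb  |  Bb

bVI - V42 - I

Gb is non-diatonic — bVI, a mixture chord from Bb minor.
F7/Eb has root F, degree 5 in Bb major, so V42.
Bb: major triad on Bb = scale degree 1 → I.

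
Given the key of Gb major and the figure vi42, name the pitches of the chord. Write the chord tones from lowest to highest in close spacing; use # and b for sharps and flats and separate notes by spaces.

The numeral's case and figure indicate a minor seventh chord. In Gb major its root, the sixth degree, is Eb.
Stacking thirds from Eb gives Eb-Gb-Bb-Db.
The figured bass 42 indicates third inversion, placing the seventh (Db) in the bass: Db-Eb-Gb-Bb.

Db Eb Gb Bb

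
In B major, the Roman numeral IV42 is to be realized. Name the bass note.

IV in B major has root E; the chord is E-G#-B-D#.
The figure 42 means third inversion — the seventh is in the bass.

D#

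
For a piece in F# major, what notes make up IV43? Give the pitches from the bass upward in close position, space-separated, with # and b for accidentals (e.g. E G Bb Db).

F# A# B D#

In F# major, the fourth degree is B, and the diatonic chord built there is a major seventh chord.
Stacking thirds from B gives B-D#-F#-A#.
With the 43 figure the chord is in second inversion; from the bass F# upward in close position it reads F#-A#-B-D#.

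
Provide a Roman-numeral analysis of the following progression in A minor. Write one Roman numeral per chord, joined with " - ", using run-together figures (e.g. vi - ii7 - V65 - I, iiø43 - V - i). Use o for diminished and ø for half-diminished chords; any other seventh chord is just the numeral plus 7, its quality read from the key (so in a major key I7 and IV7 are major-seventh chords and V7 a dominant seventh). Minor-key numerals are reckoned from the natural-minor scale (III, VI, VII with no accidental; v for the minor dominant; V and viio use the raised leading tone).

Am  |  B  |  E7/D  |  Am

i - V/V - V42 - i

Am: minor triad on A = scale degree 1 → i.
B: a major triad on B, the applied dominant of V → V/V.
E7/D: dominant seventh chord on E = scale degree 5 → V42.
Am: minor triad on A = scale degree 1 → i.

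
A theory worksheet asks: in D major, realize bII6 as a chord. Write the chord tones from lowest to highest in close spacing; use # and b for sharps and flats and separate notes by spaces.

G Bb Eb

bII6 is the Neapolitan sixth — a major triad on the lowered second degree, here in its customary first inversion. In D major that root is Eb.
So the chord is Eb-G-Bb, a major triad.
With the 6 figure the chord is in first inversion; from the bass G upward in close position it reads G-Bb-Eb.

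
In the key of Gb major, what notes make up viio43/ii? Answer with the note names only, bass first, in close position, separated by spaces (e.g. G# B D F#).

viio43/ii is a secondary leading-tone chord. The target ii is Ab in Gb major; the applied chord is rooted a semitone below, on G.
Building a fully diminished seventh chord on G gives G-Bb-Db-Fb.
The figured bass 43 indicates second inversion, placing the fifth (Db) in the bass: Db-Fb-G-Bb.

Db Fb G Bb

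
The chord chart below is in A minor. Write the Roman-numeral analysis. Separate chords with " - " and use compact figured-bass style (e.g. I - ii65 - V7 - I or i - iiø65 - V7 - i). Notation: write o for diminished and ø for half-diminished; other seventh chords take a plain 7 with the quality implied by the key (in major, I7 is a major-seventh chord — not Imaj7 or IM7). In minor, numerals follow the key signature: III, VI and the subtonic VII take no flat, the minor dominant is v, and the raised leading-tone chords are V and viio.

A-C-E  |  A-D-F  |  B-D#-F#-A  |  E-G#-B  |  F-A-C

A-C-E has root A, degree 1 in A minor, so i.
A-D-F: minor triad on D = scale degree 4 → iv64.
B-D#-F#-A: chromatic; B is V of V, so V7/V.
E-G#-B: major triad on E = scale degree 5 → V.
F-A-C has root F, degree 6 in A minor, so VI.

i - iv64 - V7/V - V - VI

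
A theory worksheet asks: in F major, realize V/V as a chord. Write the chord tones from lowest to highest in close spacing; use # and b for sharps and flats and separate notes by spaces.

The slash means an applied dominant: we want the dominant of V. In F major, V is C major, and its dominant is built on G.
Building a major triad on G gives G-B-D.

G B D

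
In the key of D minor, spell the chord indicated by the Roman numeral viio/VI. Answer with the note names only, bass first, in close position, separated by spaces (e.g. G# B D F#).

The slash marks an applied leading-tone chord: viio of VI. In D minor, VI is Bb, so the leading tone to it is A, a half step below.
Building a diminished triad on A gives A-C-Eb.

A C Eb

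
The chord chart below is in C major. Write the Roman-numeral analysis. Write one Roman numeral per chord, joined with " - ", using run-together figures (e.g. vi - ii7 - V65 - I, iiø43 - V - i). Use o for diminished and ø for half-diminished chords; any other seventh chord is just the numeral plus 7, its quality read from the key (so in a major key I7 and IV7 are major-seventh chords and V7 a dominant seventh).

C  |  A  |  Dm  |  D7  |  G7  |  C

I - V/ii - ii - V7/V - V7 - I

C has root C, degree 1 in C major, so I.
A: chromatic; A is V of ii, so V/ii.
Dm: minor triad on D = scale degree 2 → ii.
D7: a dominant seventh chord on D, the applied dominant of V → V7/V.
G7: root G is the dominant; dominant seventh chord there is V7.
C has root C, degree 1 in C major, so I.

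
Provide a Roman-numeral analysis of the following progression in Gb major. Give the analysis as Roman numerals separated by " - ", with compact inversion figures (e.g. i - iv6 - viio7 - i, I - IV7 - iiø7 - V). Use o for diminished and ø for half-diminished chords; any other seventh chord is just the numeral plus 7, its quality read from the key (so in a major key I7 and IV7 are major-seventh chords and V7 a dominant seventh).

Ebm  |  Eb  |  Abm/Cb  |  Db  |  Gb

Ebm: root Eb is the submediant; minor triad there is vi.
Eb is the secondary dominant of ii (major triad on Eb): V/ii.
Abm/Cb: root Ab is the supertonic; minor triad there is ii6.
Db: major triad on Db = scale degree 5 → V.
Gb: root Gb is the tonic; major triad there is I.

vi - V/ii - ii6 - V - I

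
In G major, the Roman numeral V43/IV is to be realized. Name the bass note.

D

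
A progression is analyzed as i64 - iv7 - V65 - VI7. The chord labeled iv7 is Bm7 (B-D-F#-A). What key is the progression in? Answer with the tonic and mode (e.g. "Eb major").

The chord Bm7 is a minor seventh chord rooted on B; its label is iv7.
If B is scale degree 4 and the mode makes that degree carry a minor seventh chord, the tonic is F# and the mode is minor.

F# minor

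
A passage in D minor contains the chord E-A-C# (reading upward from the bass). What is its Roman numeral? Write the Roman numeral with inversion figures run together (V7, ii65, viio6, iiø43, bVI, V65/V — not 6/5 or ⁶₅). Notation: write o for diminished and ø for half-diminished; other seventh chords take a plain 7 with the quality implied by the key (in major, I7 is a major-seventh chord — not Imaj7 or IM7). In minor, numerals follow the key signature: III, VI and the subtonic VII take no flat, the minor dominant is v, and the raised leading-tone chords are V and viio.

Stacked in thirds the chord is A-C#-E: a major triad on A.
A is scale degree 5 in D minor, and a major triad on that degree is written V.
With E in the bass the chord is in second inversion, so the figured bass is 64.

V64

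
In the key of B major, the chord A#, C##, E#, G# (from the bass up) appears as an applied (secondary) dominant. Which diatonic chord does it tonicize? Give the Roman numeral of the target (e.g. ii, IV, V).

The chord is a dominant seventh chord on A#.
A dominant resolves down a perfect fifth: A# → D#. In B major, D# is scale degree 3, i.e. iii.

iii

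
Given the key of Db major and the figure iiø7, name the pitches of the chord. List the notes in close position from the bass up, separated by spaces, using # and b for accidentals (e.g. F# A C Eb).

Scale degree 2 in Db major is Eb; here the chord built on it is altered to a half-diminished seventh chord. iiø7 is the half-diminished supertonic seventh, borrowed from the parallel minor.
So the chord is Eb-Gb-Bbb-Db, a half-diminished seventh chord.

Eb Gb Bbb Db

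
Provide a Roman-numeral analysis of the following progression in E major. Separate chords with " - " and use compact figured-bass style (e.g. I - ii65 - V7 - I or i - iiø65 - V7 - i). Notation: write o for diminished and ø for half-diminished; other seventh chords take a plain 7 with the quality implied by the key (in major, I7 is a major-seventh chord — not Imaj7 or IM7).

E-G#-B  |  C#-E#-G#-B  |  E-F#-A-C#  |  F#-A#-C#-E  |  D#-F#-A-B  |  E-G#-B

E-G#-B has root E, degree 1 in E major, so I.
C#-E#-G#-B: chromatic; C# is V of ii, so V7/ii.
E-F#-A-C# has root F#, degree 2 in E major, so ii42.
F#-A#-C#-E is the secondary dominant of V (dominant seventh chord on F#): V7/V.
D#-F#-A-B has root B, degree 5 in E major, so V65.
E-G#-B: root E is the tonic; major triad there is I.

I - V7/ii - ii42 - V7/V - V65 - I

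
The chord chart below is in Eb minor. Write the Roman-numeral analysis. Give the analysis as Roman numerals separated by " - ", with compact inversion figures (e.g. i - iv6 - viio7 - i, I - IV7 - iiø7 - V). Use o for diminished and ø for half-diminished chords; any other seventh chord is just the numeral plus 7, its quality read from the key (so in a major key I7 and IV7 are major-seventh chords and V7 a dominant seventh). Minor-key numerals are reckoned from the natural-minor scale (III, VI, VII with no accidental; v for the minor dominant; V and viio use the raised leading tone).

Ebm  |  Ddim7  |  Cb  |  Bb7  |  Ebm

Ebm: root Eb is the tonic; minor triad there is i.
Ddim7: root D is the leading tone; fully diminished seventh chord there is viio7.
Cb has root Cb, degree 6 in Eb minor, so VI.
Bb7: root Bb is the dominant; dominant seventh chord there is V7.
Ebm: minor triad on Eb = scale degree 1 → i.

i - viio7 - VI - V7 - i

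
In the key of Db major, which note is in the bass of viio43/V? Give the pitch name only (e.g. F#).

The applied chord viio43/V is rooted on G: G-Bb-Db-Fb.
The figure 43 means second inversion — the fifth is in the bass.

Db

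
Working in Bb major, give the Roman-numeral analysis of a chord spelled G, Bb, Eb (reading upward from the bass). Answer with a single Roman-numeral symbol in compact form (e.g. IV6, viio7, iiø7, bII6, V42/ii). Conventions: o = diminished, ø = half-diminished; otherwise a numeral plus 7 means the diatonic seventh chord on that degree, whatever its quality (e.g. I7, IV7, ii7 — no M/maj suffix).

IV6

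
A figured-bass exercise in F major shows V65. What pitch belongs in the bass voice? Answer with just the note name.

E

V in F major has root C; the chord is C-E-G-Bb.
The figure 65 means first inversion — the third is in the bass.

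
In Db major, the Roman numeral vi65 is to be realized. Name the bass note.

Db

vi in Db major has root Bb; the chord is Bb-Db-F-Ab.
The figure 65 means first inversion — the third is in the bass.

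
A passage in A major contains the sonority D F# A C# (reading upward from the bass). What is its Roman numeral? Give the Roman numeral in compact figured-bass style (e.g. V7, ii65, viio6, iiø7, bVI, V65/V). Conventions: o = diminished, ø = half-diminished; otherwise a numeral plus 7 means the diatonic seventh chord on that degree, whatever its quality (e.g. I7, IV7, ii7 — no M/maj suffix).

The pitches D-F#-A-C# form a major seventh chord rooted on D.
D is scale degree 4 in A major, and a major seventh chord on that degree is written IV7.

IV7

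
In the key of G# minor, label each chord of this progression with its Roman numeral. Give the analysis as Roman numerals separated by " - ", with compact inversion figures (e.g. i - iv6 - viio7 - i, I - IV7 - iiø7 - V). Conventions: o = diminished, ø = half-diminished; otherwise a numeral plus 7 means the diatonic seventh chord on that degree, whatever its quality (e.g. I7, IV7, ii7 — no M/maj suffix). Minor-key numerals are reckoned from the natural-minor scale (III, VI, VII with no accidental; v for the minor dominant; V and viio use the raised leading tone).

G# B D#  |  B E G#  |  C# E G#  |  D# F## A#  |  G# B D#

G#-B-D# has root G#, degree 1 in G# minor, so i.
B-E-G# has root E, degree 6 in G# minor, so VI64.
C#-E-G#: minor triad on C# = scale degree 4 → iv.
D#-F##-A#: root D# is the dominant; major triad there is V.
G#-B-D#: minor triad on G# = scale degree 1 → i.

i - VI64 - iv - V - i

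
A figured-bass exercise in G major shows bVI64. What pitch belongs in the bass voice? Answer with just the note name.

Bb

bVI in G major has root Eb; the chord is Eb-G-Bb.
The figure 64 means second inversion — the fifth is in the bass.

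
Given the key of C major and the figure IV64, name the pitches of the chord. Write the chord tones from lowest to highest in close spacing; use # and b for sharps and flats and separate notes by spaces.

C F A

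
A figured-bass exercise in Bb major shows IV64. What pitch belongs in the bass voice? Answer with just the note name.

IV in Bb major has root Eb; the chord is Eb-G-Bb.
The figure 64 means second inversion — the fifth is in the bass.

Bb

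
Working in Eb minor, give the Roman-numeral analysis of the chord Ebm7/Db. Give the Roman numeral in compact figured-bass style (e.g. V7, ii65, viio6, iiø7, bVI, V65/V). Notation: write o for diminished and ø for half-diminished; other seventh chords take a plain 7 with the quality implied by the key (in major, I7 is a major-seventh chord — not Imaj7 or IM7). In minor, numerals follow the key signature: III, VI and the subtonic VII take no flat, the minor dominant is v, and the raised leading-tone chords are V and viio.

i42

Stacked in thirds the chord is Eb-Gb-Bb-Db: a minor seventh chord on Eb.
Eb is scale degree 1 in Eb minor, and a minor seventh chord on that degree is written i7.
With Db in the bass the chord is in third inversion, so the figured bass is 42.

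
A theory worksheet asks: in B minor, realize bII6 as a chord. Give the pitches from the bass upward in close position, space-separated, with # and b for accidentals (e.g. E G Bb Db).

Scale degree 2 in B minor is C#; lowering it a half step gives C. bII6 is the Neapolitan sixth — a major triad on the lowered second degree, here in its customary first inversion.
So the chord is C-E-G, a major triad.
With the 6 figure the chord is in first inversion; from the bass E upward in close position it reads E-G-C.

E G C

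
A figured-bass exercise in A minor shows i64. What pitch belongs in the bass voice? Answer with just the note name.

E

i in A minor has root A; the chord is A-C-E.
The figure 64 means second inversion — the fifth is in the bass.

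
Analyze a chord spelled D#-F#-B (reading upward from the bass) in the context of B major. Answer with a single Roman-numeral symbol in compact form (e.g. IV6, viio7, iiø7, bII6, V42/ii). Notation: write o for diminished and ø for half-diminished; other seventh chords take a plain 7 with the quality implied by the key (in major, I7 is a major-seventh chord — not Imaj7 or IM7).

Stacked in thirds the chord is B-D#-F#: a major triad on B.
In B major, B is the tonic; the diatonic major triad there is I.
With D# in the bass the chord is in first inversion, so the figured bass is 6.

I6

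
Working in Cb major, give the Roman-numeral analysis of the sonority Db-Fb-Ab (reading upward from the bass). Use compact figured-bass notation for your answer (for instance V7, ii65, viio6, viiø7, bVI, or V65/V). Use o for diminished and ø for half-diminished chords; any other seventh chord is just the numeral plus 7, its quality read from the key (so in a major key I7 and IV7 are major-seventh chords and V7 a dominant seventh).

Stacked in thirds the chord is Db-Fb-Ab: a minor triad on Db.
In Cb major, Db is the supertonic; the diatonic minor triad there is ii.

ii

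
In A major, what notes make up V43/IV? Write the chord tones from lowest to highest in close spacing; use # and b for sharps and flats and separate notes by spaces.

V43/IV is a secondary dominant — the dominant seventh of IV. IV in A major is D, so the applied chord's root is A, a perfect fifth above.
Building a dominant seventh chord on A gives A-C#-E-G.
The figured bass 43 indicates second inversion, placing the fifth (E) in the bass: E-G-A-C#.

E G A C#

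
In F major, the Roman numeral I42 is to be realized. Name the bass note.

I in F major has root F; the chord is F-A-C-E.
The figure 42 means third inversion — the seventh is in the bass.

E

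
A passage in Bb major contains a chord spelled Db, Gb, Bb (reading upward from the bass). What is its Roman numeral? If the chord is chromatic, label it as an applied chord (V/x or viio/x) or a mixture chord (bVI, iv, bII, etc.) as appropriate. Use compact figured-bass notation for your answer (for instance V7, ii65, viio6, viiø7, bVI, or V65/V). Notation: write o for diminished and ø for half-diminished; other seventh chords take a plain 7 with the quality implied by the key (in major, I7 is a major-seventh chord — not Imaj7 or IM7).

The pitches Gb-Bb-Db form a major triad rooted on Gb.
Gb is the lowered sixth degree of Bb major (diatonic 6 would be G). This is a major triad on the lowered sixth degree, borrowed from the parallel minor.
With Db in the bass the chord is in second inversion, so the figured bass is 64.

bVI64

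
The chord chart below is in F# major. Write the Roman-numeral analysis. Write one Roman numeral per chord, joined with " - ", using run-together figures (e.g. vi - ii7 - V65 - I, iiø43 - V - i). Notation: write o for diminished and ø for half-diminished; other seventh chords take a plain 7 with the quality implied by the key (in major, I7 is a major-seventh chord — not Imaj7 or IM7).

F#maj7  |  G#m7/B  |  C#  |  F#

I7 - ii65 - V - I

F#maj7: root F# is the tonic; major seventh chord there is I7.
G#m7/B has root G#, degree 2 in F# major, so ii65.
C#: root C# is the dominant; major triad there is V.
F#: major triad on F# = scale degree 1 → I.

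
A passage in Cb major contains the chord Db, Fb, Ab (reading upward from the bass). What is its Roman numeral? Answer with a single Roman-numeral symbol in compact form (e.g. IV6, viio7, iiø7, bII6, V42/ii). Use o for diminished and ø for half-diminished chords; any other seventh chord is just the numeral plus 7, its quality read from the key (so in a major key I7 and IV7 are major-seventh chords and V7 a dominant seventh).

The pitches Db-Fb-Ab form a minor triad rooted on Db.
Db is scale degree 2 in Cb major, and a minor triad on that degree is written ii.

ii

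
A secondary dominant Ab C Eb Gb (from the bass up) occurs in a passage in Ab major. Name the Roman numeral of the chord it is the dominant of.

IV

The chord is a dominant seventh chord on Ab.
A dominant resolves down a perfect fifth: Ab → Db. In Ab major, Db is scale degree 4, i.e. IV.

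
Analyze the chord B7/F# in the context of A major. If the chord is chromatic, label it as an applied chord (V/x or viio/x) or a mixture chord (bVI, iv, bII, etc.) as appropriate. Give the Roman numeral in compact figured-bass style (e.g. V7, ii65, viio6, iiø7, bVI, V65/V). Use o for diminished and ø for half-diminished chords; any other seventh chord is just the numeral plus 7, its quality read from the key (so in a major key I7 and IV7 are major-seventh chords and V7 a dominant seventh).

V43/V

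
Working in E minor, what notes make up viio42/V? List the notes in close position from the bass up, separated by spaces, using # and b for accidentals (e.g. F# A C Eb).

viio42/V is a secondary leading-tone chord. The target V is B in E minor; the applied chord is rooted a semitone below, on A#.
Building a fully diminished seventh chord on A# gives A#-C#-E-G.
With the 42 figure the chord is in third inversion; from the bass G upward in close position it reads G-A#-C#-E.

G A# C# E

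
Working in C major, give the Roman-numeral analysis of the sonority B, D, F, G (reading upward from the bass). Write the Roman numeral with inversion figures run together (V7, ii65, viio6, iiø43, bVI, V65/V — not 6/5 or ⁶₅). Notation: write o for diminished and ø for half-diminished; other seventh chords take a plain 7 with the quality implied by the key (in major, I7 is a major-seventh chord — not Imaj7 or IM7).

The pitches G-B-D-F form a dominant seventh chord rooted on G.
In C major, G is the dominant; the diatonic dominant seventh chord there is V7.
With B in the bass the chord is in first inversion, so the figured bass is 65.

V65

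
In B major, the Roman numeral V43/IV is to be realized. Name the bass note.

F#

The applied chord V43/IV is rooted on B: B-D#-F#-A.
The figure 43 means second inversion — the fifth is in the bass.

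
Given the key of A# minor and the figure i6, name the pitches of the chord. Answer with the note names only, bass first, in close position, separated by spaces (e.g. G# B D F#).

The numeral's case and figure indicate a minor triad. In A# minor its root, the first degree, is A#.
That chord is spelled A#-C#-E#.
With the 6 figure the chord is in first inversion; from the bass C# upward in close position it reads C#-E#-A#.

C# E# A#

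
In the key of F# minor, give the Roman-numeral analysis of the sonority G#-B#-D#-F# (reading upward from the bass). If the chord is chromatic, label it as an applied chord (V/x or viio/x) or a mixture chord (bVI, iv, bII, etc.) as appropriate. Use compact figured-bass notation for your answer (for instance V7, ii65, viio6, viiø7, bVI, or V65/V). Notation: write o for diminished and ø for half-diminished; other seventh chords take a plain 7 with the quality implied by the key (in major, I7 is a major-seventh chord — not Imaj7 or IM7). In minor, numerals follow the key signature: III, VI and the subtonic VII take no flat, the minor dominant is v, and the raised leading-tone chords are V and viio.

V7/V

The pitches G#-B#-D#-F# form a dominant seventh chord rooted on G#.
G# is not a diatonic chord root with this quality in F# minor, but it lies a perfect fifth above C# (V), so the chord functions as an applied dominant of V.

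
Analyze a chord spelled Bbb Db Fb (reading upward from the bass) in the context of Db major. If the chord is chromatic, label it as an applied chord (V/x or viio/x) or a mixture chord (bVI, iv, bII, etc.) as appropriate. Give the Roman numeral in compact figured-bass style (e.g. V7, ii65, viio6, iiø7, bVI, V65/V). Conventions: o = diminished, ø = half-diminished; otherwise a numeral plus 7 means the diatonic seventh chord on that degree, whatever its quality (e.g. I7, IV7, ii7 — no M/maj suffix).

bVI

The pitches Bbb-Db-Fb form a major triad rooted on Bbb.
Bbb is the lowered sixth degree of Db major (diatonic 6 would be Bb). This is a major triad on the lowered sixth degree, borrowed from the parallel minor.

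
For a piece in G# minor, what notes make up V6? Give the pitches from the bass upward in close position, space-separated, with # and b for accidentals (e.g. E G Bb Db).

In G# minor, the fifth degree is D#. The dominant is major (leading tone raised), so V is a major triad.
Stacking thirds from D# gives D#-F##-A#.
With the 6 figure the chord is in first inversion; from the bass F## upward in close position it reads F##-A#-D#.

F## A# D#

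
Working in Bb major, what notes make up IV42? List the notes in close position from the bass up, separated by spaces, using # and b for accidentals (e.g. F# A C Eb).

In Bb major, the fourth degree is Eb, and the diatonic chord built there is a major seventh chord.
Stacking thirds from Eb gives Eb-G-Bb-D.
The figured bass 42 indicates third inversion, placing the seventh (D) in the bass: D-Eb-G-Bb.

D Eb G Bb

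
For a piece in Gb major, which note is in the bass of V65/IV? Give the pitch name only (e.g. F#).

Bb

The applied chord V65/IV is rooted on Gb: Gb-Bb-Db-Fb.
The figure 65 means first inversion — the third is in the bass.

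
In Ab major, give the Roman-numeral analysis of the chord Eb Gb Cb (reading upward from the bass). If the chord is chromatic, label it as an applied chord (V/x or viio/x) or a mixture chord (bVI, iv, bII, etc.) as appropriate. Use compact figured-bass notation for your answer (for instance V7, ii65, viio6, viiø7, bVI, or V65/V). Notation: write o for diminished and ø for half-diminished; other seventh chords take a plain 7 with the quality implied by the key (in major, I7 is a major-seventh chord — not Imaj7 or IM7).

Stacked in thirds the chord is Cb-Eb-Gb: a major triad on Cb.
Cb is the lowered third degree of Ab major (diatonic 3 would be C). This is a major triad on the lowered third degree, borrowed from the parallel minor.
With Eb in the bass the chord is in first inversion, so the figured bass is 6.

bIII6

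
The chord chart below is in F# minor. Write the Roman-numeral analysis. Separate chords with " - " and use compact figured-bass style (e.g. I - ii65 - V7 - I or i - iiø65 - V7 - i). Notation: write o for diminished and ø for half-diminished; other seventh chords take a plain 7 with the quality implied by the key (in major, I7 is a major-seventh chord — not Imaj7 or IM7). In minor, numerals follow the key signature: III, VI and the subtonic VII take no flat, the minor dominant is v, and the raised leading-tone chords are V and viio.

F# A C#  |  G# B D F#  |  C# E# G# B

i - iiø7 - V7

F#-A-C# has root F#, degree 1 in F# minor, so i.
G#-B-D-F#: half-diminished seventh chord on G# = scale degree 2 → iiø7.
C#-E#-G#-B: dominant seventh chord on C# = scale degree 5 → V7.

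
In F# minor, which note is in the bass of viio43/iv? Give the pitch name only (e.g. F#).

E

The applied chord viio43/iv is rooted on A#: A#-C#-E-G.
The figure 43 means second inversion — the fifth is in the bass.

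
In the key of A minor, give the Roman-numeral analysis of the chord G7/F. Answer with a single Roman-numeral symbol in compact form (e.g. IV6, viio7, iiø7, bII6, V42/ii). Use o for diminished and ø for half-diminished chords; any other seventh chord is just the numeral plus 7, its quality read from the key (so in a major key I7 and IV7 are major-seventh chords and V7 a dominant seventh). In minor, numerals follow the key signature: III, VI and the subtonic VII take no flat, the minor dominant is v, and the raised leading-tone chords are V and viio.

The pitches G-B-D-F form a dominant seventh chord rooted on G.
In A minor, G is the subtonic; the diatonic dominant seventh chord there is VII7.
With F in the bass the chord is in third inversion, so the figured bass is 42.

VII42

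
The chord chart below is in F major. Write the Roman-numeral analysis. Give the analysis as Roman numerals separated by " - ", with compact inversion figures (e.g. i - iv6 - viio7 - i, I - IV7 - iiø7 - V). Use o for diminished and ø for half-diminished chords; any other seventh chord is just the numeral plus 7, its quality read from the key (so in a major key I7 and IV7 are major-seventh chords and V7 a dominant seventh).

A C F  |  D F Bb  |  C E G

I6 - IV6 - V

A-C-F: major triad on F = scale degree 1 → I6.
D-F-Bb: major triad on Bb = scale degree 4 → IV6.
C-E-G: major triad on C = scale degree 5 → V.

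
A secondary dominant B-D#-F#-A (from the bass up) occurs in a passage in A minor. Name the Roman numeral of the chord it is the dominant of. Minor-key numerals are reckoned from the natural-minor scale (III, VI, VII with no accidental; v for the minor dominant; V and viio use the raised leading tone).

V

The chord is a dominant seventh chord on B.
A dominant resolves down a perfect fifth: B → E. In A minor, E is scale degree 5, i.e. V.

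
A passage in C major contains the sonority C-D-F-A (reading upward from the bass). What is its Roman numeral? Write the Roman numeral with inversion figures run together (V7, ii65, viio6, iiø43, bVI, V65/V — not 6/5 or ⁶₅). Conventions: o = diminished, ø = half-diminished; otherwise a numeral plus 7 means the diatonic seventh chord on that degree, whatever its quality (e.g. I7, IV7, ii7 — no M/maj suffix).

Stacked in thirds the chord is D-F-A-C: a minor seventh chord on D.
D is scale degree 2 in C major, and a minor seventh chord on that degree is written ii7.
With C in the bass the chord is in third inversion, so the figured bass is 42.

ii42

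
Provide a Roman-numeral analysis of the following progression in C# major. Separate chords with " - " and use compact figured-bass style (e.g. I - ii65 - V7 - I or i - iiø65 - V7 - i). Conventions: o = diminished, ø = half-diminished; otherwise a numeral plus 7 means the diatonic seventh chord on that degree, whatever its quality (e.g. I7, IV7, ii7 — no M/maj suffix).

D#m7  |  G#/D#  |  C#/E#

ii7 - V64 - I6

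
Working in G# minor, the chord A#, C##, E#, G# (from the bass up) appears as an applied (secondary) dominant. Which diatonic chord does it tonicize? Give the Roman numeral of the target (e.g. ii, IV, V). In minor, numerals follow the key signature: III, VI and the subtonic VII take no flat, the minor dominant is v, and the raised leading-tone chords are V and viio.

The chord is a dominant seventh chord on A#.
A dominant resolves down a perfect fifth: A# → D#. In G# minor, D# is scale degree 5, i.e. V.

V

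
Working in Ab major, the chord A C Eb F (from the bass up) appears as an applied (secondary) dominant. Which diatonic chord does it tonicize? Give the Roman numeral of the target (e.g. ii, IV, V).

ii

The chord is a dominant seventh chord on F.
A dominant resolves down a perfect fifth: F → Bb. In Ab major, Bb is scale degree 2, i.e. ii.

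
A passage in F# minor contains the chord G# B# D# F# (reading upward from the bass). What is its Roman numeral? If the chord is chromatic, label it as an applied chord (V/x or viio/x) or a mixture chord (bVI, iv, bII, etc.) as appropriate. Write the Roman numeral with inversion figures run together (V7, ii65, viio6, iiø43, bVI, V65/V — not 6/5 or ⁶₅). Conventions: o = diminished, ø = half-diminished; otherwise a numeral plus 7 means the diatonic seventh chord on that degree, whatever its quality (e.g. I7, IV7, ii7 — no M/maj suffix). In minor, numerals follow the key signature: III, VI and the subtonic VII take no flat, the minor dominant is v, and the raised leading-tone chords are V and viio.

V7/V

The pitches G#-B#-D#-F# form a dominant seventh chord rooted on G#.
G# is not a diatonic chord root with this quality in F# minor, but it lies a perfect fifth above C# (V), so the chord functions as an applied dominant of V.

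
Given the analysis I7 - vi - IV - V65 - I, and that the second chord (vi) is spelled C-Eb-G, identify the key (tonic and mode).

The chord Cm is a minor triad rooted on C; its label is vi.
vi on C implies C is the submediant; that puts the tonic at Eb, and the lowercase numeral fits major mode.

Eb major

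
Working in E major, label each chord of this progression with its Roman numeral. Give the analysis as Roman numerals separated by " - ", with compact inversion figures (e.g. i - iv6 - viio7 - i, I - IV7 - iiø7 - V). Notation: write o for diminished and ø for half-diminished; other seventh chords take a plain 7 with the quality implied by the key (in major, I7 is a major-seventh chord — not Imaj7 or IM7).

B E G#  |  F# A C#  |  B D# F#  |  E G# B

I64 - ii - V - I

B-E-G# has root E, degree 1 in E major, so I64.
F#-A-C#: minor triad on F# = scale degree 2 → ii.
B-D#-F# has root B, degree 5 in E major, so V.
E-G#-B: root E is the tonic; major triad there is I.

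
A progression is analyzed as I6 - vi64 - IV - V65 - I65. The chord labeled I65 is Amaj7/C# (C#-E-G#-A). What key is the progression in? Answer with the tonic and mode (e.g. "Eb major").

A major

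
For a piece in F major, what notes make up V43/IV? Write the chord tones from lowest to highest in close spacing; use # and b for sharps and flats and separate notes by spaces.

C Eb F A

V43/IV is a secondary dominant — the dominant seventh of IV. IV in F major is Bb, so the applied chord's root is F, a perfect fifth above.
Building a dominant seventh chord on F gives F-A-C-Eb.
With the 43 figure the chord is in second inversion; from the bass C upward in close position it reads C-Eb-F-A.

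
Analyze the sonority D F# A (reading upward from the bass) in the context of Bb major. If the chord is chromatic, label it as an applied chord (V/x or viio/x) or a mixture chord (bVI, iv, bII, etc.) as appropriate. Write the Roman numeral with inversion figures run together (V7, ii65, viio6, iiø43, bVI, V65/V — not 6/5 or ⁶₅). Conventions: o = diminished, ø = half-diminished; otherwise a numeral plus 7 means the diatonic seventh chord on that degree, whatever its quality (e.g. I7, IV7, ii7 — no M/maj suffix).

Stacked in thirds the chord is D-F#-A: a major triad on D.
D is not a diatonic chord root with this quality in Bb major, but it lies a perfect fifth above G (vi), so the chord functions as an applied dominant of vi.

V/vi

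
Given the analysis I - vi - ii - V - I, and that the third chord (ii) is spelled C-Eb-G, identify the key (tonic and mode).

ii is given as C-Eb-G — a minor triad with root C.
ii on C implies C is the supertonic; that puts the tonic at Bb, and the lowercase numeral fits major mode.

Bb major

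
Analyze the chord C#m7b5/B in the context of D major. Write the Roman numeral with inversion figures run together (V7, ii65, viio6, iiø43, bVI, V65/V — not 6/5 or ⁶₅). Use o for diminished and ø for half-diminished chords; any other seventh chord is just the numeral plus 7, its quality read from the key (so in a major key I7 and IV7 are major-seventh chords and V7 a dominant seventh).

The pitches C#-E-G-B form a half-diminished seventh chord rooted on C#.
C# is scale degree 7 in D major, and a half-diminished seventh chord on that degree is written viiø7.
With B in the bass the chord is in third inversion, so the figured bass is 42.

viiø42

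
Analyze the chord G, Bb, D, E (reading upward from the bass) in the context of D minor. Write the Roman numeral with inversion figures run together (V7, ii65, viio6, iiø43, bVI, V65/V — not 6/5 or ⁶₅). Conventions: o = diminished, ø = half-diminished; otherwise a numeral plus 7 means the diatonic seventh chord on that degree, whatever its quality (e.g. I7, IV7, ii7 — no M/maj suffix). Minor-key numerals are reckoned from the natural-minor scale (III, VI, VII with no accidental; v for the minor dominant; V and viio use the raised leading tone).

iiø65

The pitches E-G-Bb-D form a half-diminished seventh chord rooted on E.
In D minor, E is the supertonic; the diatonic half-diminished seventh chord there is iiø7.
With G in the bass the chord is in first inversion, so the figured bass is 65.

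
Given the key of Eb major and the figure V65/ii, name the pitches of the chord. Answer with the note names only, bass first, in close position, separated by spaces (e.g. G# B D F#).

E G Bb C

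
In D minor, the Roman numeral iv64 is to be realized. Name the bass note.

iv in D minor has root G; the chord is G-Bb-D.
The figure 64 means second inversion — the fifth is in the bass.

D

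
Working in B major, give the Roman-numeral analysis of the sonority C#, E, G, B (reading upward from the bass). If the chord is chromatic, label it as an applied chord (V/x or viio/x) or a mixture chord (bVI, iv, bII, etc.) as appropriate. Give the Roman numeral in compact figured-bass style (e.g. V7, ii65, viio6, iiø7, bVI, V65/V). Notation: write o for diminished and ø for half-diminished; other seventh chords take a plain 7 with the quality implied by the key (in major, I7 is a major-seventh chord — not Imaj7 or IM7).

Stacked in thirds the chord is C#-E-G-B: a half-diminished seventh chord on C#.
C# is the second degree of B major. This is the half-diminished supertonic seventh, borrowed from the parallel minor.

iiø7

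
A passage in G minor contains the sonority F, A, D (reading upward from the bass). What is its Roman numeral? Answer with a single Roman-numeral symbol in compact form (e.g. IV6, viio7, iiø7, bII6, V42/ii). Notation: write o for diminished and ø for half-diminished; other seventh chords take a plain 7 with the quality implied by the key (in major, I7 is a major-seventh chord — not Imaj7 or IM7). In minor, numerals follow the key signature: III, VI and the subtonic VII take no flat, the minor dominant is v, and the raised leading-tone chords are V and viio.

The pitches D-F-A form a minor triad rooted on D.
D is scale degree 5 in G minor, and a minor triad on that degree is written v.
With F in the bass the chord is in first inversion, so the figured bass is 6.

v6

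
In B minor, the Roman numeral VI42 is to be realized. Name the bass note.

VI in B minor has root G; the chord is G-B-D-F#.
The figure 42 means third inversion — the seventh is in the bass.

F#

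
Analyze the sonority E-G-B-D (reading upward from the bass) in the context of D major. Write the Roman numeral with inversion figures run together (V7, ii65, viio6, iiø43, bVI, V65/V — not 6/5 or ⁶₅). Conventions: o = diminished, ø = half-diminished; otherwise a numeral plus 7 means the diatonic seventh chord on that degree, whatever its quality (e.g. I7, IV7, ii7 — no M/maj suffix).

ii7

The pitches E-G-B-D form a minor seventh chord rooted on E.
In D major, E is the supertonic; the diatonic minor seventh chord there is ii7.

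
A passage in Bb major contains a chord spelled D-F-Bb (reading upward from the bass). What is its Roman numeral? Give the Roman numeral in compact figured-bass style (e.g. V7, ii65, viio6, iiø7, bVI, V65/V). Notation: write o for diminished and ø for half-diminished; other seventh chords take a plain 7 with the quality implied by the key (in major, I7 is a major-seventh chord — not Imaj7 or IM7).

The pitches Bb-D-F form a major triad rooted on Bb.
In Bb major, Bb is the tonic; the diatonic major triad there is I.
With D in the bass the chord is in first inversion, so the figured bass is 6.

I6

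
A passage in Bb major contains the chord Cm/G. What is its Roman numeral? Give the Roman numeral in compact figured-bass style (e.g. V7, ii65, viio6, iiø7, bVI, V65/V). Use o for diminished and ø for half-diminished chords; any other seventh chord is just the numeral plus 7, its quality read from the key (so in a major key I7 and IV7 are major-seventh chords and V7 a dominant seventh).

The pitches C-Eb-G form a minor triad rooted on C.
In Bb major, C is the supertonic; the diatonic minor triad there is ii.
With G in the bass the chord is in second inversion, so the figured bass is 64.

ii64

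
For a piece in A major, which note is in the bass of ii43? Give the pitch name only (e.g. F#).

F#

ii in A major has root B; the chord is B-D-F#-A.
The figure 43 means second inversion — the fifth is in the bass.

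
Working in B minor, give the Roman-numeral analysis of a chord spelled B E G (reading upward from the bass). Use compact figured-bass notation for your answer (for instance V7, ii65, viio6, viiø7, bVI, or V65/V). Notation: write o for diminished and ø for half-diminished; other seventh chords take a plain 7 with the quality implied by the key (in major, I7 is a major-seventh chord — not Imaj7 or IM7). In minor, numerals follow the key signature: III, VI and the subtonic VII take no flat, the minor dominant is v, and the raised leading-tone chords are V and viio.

Stacked in thirds the chord is E-G-B: a minor triad on E.
In B minor, E is the subdominant; the diatonic minor triad there is iv.
With B in the bass the chord is in second inversion, so the figured bass is 64.

iv64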